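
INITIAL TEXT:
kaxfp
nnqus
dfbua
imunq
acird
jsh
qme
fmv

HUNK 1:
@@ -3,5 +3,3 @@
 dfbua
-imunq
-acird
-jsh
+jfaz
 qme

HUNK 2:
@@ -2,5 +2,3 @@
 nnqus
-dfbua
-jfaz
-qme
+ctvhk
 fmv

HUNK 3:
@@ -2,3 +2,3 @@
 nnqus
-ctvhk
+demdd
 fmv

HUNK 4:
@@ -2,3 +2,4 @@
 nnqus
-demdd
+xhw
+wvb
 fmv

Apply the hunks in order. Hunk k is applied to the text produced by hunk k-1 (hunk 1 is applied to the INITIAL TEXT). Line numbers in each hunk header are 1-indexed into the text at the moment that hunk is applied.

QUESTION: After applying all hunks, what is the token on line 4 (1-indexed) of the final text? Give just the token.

Hunk 1: at line 3 remove [imunq,acird,jsh] add [jfaz] -> 6 lines: kaxfp nnqus dfbua jfaz qme fmv
Hunk 2: at line 2 remove [dfbua,jfaz,qme] add [ctvhk] -> 4 lines: kaxfp nnqus ctvhk fmv
Hunk 3: at line 2 remove [ctvhk] add [demdd] -> 4 lines: kaxfp nnqus demdd fmv
Hunk 4: at line 2 remove [demdd] add [xhw,wvb] -> 5 lines: kaxfp nnqus xhw wvb fmv
Final line 4: wvb

Answer: wvb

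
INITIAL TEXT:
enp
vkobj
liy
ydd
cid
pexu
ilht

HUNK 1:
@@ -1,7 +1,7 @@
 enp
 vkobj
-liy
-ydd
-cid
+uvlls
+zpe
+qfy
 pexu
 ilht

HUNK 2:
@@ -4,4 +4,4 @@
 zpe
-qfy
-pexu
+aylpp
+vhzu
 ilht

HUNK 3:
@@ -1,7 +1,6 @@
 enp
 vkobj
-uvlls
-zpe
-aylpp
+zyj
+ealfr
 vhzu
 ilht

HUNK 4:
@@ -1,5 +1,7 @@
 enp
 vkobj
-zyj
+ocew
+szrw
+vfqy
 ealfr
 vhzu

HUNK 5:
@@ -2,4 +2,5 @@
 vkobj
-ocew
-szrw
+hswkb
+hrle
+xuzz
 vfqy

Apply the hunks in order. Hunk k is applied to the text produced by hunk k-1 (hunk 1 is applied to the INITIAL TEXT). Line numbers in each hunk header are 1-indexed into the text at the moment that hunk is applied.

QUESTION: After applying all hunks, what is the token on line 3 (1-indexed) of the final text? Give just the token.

Hunk 1: at line 1 remove [liy,ydd,cid] add [uvlls,zpe,qfy] -> 7 lines: enp vkobj uvlls zpe qfy pexu ilht
Hunk 2: at line 4 remove [qfy,pexu] add [aylpp,vhzu] -> 7 lines: enp vkobj uvlls zpe aylpp vhzu ilht
Hunk 3: at line 1 remove [uvlls,zpe,aylpp] add [zyj,ealfr] -> 6 lines: enp vkobj zyj ealfr vhzu ilht
Hunk 4: at line 1 remove [zyj] add [ocew,szrw,vfqy] -> 8 lines: enp vkobj ocew szrw vfqy ealfr vhzu ilht
Hunk 5: at line 2 remove [ocew,szrw] add [hswkb,hrle,xuzz] -> 9 lines: enp vkobj hswkb hrle xuzz vfqy ealfr vhzu ilht
Final line 3: hswkb

Answer: hswkb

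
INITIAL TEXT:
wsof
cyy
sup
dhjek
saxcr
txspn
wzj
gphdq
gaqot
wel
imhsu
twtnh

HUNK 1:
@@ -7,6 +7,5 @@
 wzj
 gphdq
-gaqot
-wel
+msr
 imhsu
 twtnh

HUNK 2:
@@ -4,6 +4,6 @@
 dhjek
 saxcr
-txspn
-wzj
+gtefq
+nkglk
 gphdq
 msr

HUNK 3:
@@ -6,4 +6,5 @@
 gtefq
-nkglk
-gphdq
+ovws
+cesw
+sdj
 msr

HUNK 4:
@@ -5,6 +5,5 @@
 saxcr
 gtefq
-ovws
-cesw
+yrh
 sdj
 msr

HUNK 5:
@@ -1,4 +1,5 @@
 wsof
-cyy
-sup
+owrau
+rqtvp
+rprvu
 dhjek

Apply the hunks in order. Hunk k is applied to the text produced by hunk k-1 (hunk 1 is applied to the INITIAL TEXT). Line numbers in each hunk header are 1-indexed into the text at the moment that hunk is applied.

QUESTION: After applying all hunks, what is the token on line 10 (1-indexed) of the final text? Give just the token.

Answer: msr

Derivation:
Hunk 1: at line 7 remove [gaqot,wel] add [msr] -> 11 lines: wsof cyy sup dhjek saxcr txspn wzj gphdq msr imhsu twtnh
Hunk 2: at line 4 remove [txspn,wzj] add [gtefq,nkglk] -> 11 lines: wsof cyy sup dhjek saxcr gtefq nkglk gphdq msr imhsu twtnh
Hunk 3: at line 6 remove [nkglk,gphdq] add [ovws,cesw,sdj] -> 12 lines: wsof cyy sup dhjek saxcr gtefq ovws cesw sdj msr imhsu twtnh
Hunk 4: at line 5 remove [ovws,cesw] add [yrh] -> 11 lines: wsof cyy sup dhjek saxcr gtefq yrh sdj msr imhsu twtnh
Hunk 5: at line 1 remove [cyy,sup] add [owrau,rqtvp,rprvu] -> 12 lines: wsof owrau rqtvp rprvu dhjek saxcr gtefq yrh sdj msr imhsu twtnh
Final line 10: msr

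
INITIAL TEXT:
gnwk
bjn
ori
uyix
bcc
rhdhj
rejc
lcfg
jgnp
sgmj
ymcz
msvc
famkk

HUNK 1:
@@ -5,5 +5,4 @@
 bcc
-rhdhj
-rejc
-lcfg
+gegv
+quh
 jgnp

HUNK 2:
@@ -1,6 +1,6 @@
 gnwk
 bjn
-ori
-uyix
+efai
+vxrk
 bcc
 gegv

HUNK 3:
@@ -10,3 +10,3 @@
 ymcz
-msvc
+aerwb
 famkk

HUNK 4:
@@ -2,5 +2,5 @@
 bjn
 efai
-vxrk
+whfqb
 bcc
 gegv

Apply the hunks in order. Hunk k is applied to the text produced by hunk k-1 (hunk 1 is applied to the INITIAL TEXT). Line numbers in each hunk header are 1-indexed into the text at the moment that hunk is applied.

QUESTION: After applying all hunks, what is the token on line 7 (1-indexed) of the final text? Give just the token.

Answer: quh

Derivation:
Hunk 1: at line 5 remove [rhdhj,rejc,lcfg] add [gegv,quh] -> 12 lines: gnwk bjn ori uyix bcc gegv quh jgnp sgmj ymcz msvc famkk
Hunk 2: at line 1 remove [ori,uyix] add [efai,vxrk] -> 12 lines: gnwk bjn efai vxrk bcc gegv quh jgnp sgmj ymcz msvc famkk
Hunk 3: at line 10 remove [msvc] add [aerwb] -> 12 lines: gnwk bjn efai vxrk bcc gegv quh jgnp sgmj ymcz aerwb famkk
Hunk 4: at line 2 remove [vxrk] add [whfqb] -> 12 lines: gnwk bjn efai whfqb bcc gegv quh jgnp sgmj ymcz aerwb famkk
Final line 7: quh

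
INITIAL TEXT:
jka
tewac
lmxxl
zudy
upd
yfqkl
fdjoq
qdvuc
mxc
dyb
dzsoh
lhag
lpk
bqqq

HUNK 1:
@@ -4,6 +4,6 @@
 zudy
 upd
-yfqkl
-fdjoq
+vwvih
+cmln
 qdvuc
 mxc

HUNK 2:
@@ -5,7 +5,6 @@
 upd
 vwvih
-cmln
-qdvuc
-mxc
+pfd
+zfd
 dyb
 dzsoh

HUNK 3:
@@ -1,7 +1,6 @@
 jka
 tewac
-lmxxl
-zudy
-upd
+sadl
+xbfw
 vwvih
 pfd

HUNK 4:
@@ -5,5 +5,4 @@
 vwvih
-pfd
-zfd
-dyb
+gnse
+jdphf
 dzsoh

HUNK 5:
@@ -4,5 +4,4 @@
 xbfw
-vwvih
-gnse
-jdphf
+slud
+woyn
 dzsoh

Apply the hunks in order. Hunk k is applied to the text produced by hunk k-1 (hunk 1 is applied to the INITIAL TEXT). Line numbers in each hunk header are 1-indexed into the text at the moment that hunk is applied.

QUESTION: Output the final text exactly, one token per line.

Answer: jka
tewac
sadl
xbfw
slud
woyn
dzsoh
lhag
lpk
bqqq

Derivation:
Hunk 1: at line 4 remove [yfqkl,fdjoq] add [vwvih,cmln] -> 14 lines: jka tewac lmxxl zudy upd vwvih cmln qdvuc mxc dyb dzsoh lhag lpk bqqq
Hunk 2: at line 5 remove [cmln,qdvuc,mxc] add [pfd,zfd] -> 13 lines: jka tewac lmxxl zudy upd vwvih pfd zfd dyb dzsoh lhag lpk bqqq
Hunk 3: at line 1 remove [lmxxl,zudy,upd] add [sadl,xbfw] -> 12 lines: jka tewac sadl xbfw vwvih pfd zfd dyb dzsoh lhag lpk bqqq
Hunk 4: at line 5 remove [pfd,zfd,dyb] add [gnse,jdphf] -> 11 lines: jka tewac sadl xbfw vwvih gnse jdphf dzsoh lhag lpk bqqq
Hunk 5: at line 4 remove [vwvih,gnse,jdphf] add [slud,woyn] -> 10 lines: jka tewac sadl xbfw slud woyn dzsoh lhag lpk bqqq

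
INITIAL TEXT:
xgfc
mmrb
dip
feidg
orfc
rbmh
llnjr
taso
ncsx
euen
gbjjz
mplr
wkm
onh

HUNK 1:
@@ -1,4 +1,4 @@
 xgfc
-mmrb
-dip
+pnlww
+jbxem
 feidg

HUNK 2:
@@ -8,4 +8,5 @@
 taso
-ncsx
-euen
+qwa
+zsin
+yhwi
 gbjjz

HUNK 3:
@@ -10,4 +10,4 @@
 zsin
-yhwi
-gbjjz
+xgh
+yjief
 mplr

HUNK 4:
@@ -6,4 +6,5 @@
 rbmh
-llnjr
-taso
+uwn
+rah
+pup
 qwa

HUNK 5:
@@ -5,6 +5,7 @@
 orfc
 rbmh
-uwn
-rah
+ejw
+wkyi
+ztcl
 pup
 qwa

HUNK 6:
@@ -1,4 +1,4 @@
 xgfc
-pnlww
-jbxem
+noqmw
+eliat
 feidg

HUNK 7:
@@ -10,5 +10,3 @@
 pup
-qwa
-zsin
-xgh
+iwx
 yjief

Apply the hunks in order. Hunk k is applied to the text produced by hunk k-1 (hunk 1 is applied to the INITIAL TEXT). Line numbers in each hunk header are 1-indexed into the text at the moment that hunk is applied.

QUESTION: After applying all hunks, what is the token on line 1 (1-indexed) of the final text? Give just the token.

Hunk 1: at line 1 remove [mmrb,dip] add [pnlww,jbxem] -> 14 lines: xgfc pnlww jbxem feidg orfc rbmh llnjr taso ncsx euen gbjjz mplr wkm onh
Hunk 2: at line 8 remove [ncsx,euen] add [qwa,zsin,yhwi] -> 15 lines: xgfc pnlww jbxem feidg orfc rbmh llnjr taso qwa zsin yhwi gbjjz mplr wkm onh
Hunk 3: at line 10 remove [yhwi,gbjjz] add [xgh,yjief] -> 15 lines: xgfc pnlww jbxem feidg orfc rbmh llnjr taso qwa zsin xgh yjief mplr wkm onh
Hunk 4: at line 6 remove [llnjr,taso] add [uwn,rah,pup] -> 16 lines: xgfc pnlww jbxem feidg orfc rbmh uwn rah pup qwa zsin xgh yjief mplr wkm onh
Hunk 5: at line 5 remove [uwn,rah] add [ejw,wkyi,ztcl] -> 17 lines: xgfc pnlww jbxem feidg orfc rbmh ejw wkyi ztcl pup qwa zsin xgh yjief mplr wkm onh
Hunk 6: at line 1 remove [pnlww,jbxem] add [noqmw,eliat] -> 17 lines: xgfc noqmw eliat feidg orfc rbmh ejw wkyi ztcl pup qwa zsin xgh yjief mplr wkm onh
Hunk 7: at line 10 remove [qwa,zsin,xgh] add [iwx] -> 15 lines: xgfc noqmw eliat feidg orfc rbmh ejw wkyi ztcl pup iwx yjief mplr wkm onh
Final line 1: xgfc

Answer: xgfc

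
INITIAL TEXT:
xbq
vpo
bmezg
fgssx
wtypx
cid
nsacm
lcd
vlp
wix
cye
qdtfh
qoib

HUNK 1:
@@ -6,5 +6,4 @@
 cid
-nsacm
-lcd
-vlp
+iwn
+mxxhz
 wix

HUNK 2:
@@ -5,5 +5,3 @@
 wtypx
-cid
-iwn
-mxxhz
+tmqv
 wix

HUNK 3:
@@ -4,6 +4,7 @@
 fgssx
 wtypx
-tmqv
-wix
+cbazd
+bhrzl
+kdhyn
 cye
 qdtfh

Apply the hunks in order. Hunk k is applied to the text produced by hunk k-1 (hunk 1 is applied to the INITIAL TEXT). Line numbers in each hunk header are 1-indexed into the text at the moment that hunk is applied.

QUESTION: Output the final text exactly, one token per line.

Hunk 1: at line 6 remove [nsacm,lcd,vlp] add [iwn,mxxhz] -> 12 lines: xbq vpo bmezg fgssx wtypx cid iwn mxxhz wix cye qdtfh qoib
Hunk 2: at line 5 remove [cid,iwn,mxxhz] add [tmqv] -> 10 lines: xbq vpo bmezg fgssx wtypx tmqv wix cye qdtfh qoib
Hunk 3: at line 4 remove [tmqv,wix] add [cbazd,bhrzl,kdhyn] -> 11 lines: xbq vpo bmezg fgssx wtypx cbazd bhrzl kdhyn cye qdtfh qoib

Answer: xbq
vpo
bmezg
fgssx
wtypx
cbazd
bhrzl
kdhyn
cye
qdtfh
qoib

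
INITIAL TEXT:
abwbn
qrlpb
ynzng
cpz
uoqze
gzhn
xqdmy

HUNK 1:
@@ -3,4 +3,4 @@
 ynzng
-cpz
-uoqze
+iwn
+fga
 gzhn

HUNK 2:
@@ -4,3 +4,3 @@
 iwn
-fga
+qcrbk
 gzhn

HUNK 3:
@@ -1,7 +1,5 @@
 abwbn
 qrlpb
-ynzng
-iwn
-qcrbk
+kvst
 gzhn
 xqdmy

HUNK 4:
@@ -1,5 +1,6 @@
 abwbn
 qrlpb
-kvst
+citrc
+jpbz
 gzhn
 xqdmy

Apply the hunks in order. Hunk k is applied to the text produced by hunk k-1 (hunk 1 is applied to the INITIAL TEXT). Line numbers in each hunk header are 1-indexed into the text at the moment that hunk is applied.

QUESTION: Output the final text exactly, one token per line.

Answer: abwbn
qrlpb
citrc
jpbz
gzhn
xqdmy

Derivation:
Hunk 1: at line 3 remove [cpz,uoqze] add [iwn,fga] -> 7 lines: abwbn qrlpb ynzng iwn fga gzhn xqdmy
Hunk 2: at line 4 remove [fga] add [qcrbk] -> 7 lines: abwbn qrlpb ynzng iwn qcrbk gzhn xqdmy
Hunk 3: at line 1 remove [ynzng,iwn,qcrbk] add [kvst] -> 5 lines: abwbn qrlpb kvst gzhn xqdmy
Hunk 4: at line 1 remove [kvst] add [citrc,jpbz] -> 6 lines: abwbn qrlpb citrc jpbz gzhn xqdmy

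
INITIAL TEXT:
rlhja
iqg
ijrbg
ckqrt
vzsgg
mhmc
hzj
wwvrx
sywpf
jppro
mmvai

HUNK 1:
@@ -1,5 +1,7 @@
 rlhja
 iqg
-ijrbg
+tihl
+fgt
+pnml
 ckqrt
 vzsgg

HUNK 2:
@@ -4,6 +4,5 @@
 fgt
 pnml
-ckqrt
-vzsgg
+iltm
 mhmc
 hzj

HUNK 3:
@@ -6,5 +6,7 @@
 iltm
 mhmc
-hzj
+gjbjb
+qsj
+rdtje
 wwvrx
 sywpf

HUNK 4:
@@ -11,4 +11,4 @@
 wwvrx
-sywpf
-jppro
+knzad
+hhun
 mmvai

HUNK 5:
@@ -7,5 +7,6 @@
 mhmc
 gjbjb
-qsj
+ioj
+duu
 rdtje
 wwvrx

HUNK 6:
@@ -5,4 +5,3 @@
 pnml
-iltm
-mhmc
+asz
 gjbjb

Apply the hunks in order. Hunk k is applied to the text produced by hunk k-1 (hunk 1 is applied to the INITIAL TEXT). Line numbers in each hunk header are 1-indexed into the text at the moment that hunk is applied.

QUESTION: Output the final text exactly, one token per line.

Answer: rlhja
iqg
tihl
fgt
pnml
asz
gjbjb
ioj
duu
rdtje
wwvrx
knzad
hhun
mmvai

Derivation:
Hunk 1: at line 1 remove [ijrbg] add [tihl,fgt,pnml] -> 13 lines: rlhja iqg tihl fgt pnml ckqrt vzsgg mhmc hzj wwvrx sywpf jppro mmvai
Hunk 2: at line 4 remove [ckqrt,vzsgg] add [iltm] -> 12 lines: rlhja iqg tihl fgt pnml iltm mhmc hzj wwvrx sywpf jppro mmvai
Hunk 3: at line 6 remove [hzj] add [gjbjb,qsj,rdtje] -> 14 lines: rlhja iqg tihl fgt pnml iltm mhmc gjbjb qsj rdtje wwvrx sywpf jppro mmvai
Hunk 4: at line 11 remove [sywpf,jppro] add [knzad,hhun] -> 14 lines: rlhja iqg tihl fgt pnml iltm mhmc gjbjb qsj rdtje wwvrx knzad hhun mmvai
Hunk 5: at line 7 remove [qsj] add [ioj,duu] -> 15 lines: rlhja iqg tihl fgt pnml iltm mhmc gjbjb ioj duu rdtje wwvrx knzad hhun mmvai
Hunk 6: at line 5 remove [iltm,mhmc] add [asz] -> 14 lines: rlhja iqg tihl fgt pnml asz gjbjb ioj duu rdtje wwvrx knzad hhun mmvai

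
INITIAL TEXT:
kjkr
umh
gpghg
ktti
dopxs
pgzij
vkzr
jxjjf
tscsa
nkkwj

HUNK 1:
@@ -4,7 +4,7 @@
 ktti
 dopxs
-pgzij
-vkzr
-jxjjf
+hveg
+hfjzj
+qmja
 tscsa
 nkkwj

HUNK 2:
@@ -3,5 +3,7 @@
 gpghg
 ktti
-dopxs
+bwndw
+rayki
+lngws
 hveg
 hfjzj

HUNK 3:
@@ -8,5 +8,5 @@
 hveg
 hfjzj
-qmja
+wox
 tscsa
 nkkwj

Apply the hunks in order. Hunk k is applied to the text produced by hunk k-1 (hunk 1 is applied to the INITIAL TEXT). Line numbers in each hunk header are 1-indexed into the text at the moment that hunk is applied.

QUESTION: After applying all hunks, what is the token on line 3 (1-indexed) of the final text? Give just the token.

Answer: gpghg

Derivation:
Hunk 1: at line 4 remove [pgzij,vkzr,jxjjf] add [hveg,hfjzj,qmja] -> 10 lines: kjkr umh gpghg ktti dopxs hveg hfjzj qmja tscsa nkkwj
Hunk 2: at line 3 remove [dopxs] add [bwndw,rayki,lngws] -> 12 lines: kjkr umh gpghg ktti bwndw rayki lngws hveg hfjzj qmja tscsa nkkwj
Hunk 3: at line 8 remove [qmja] add [wox] -> 12 lines: kjkr umh gpghg ktti bwndw rayki lngws hveg hfjzj wox tscsa nkkwj
Final line 3: gpghg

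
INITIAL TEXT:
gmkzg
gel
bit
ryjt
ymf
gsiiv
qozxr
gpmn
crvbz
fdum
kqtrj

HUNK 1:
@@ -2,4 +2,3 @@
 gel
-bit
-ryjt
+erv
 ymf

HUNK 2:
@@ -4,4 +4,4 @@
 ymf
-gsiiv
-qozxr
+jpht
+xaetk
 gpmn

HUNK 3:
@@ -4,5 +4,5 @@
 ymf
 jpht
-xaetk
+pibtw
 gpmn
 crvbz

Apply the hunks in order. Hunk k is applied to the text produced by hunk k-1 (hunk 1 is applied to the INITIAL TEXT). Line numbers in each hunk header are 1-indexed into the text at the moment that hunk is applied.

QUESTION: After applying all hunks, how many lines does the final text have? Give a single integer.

Hunk 1: at line 2 remove [bit,ryjt] add [erv] -> 10 lines: gmkzg gel erv ymf gsiiv qozxr gpmn crvbz fdum kqtrj
Hunk 2: at line 4 remove [gsiiv,qozxr] add [jpht,xaetk] -> 10 lines: gmkzg gel erv ymf jpht xaetk gpmn crvbz fdum kqtrj
Hunk 3: at line 4 remove [xaetk] add [pibtw] -> 10 lines: gmkzg gel erv ymf jpht pibtw gpmn crvbz fdum kqtrj
Final line count: 10

Answer: 10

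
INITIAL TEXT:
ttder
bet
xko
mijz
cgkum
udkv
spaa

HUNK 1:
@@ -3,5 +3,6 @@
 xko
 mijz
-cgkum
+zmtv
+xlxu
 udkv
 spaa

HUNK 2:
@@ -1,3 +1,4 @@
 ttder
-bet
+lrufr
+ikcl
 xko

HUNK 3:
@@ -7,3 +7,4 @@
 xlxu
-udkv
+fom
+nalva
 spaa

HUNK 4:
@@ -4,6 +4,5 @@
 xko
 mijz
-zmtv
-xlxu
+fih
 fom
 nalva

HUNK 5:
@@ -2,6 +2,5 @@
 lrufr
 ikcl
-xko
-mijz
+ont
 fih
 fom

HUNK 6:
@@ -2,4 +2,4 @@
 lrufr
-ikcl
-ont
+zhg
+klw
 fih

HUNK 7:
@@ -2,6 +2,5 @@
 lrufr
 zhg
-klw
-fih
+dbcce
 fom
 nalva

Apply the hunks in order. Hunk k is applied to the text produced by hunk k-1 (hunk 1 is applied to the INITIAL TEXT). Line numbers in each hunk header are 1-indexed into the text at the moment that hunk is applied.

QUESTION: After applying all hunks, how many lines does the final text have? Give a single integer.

Hunk 1: at line 3 remove [cgkum] add [zmtv,xlxu] -> 8 lines: ttder bet xko mijz zmtv xlxu udkv spaa
Hunk 2: at line 1 remove [bet] add [lrufr,ikcl] -> 9 lines: ttder lrufr ikcl xko mijz zmtv xlxu udkv spaa
Hunk 3: at line 7 remove [udkv] add [fom,nalva] -> 10 lines: ttder lrufr ikcl xko mijz zmtv xlxu fom nalva spaa
Hunk 4: at line 4 remove [zmtv,xlxu] add [fih] -> 9 lines: ttder lrufr ikcl xko mijz fih fom nalva spaa
Hunk 5: at line 2 remove [xko,mijz] add [ont] -> 8 lines: ttder lrufr ikcl ont fih fom nalva spaa
Hunk 6: at line 2 remove [ikcl,ont] add [zhg,klw] -> 8 lines: ttder lrufr zhg klw fih fom nalva spaa
Hunk 7: at line 2 remove [klw,fih] add [dbcce] -> 7 lines: ttder lrufr zhg dbcce fom nalva spaa
Final line count: 7

Answer: 7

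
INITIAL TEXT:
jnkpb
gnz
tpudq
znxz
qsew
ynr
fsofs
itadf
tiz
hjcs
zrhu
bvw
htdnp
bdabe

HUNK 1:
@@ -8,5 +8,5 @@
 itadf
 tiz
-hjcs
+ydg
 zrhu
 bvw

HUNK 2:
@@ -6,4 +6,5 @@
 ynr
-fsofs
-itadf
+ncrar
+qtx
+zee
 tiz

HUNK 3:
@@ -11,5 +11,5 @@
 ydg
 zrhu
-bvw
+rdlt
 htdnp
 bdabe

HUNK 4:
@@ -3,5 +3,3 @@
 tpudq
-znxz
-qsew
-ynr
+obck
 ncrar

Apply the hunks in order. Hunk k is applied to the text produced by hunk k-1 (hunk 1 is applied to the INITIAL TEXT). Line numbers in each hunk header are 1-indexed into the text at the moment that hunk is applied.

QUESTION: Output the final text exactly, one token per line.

Answer: jnkpb
gnz
tpudq
obck
ncrar
qtx
zee
tiz
ydg
zrhu
rdlt
htdnp
bdabe

Derivation:
Hunk 1: at line 8 remove [hjcs] add [ydg] -> 14 lines: jnkpb gnz tpudq znxz qsew ynr fsofs itadf tiz ydg zrhu bvw htdnp bdabe
Hunk 2: at line 6 remove [fsofs,itadf] add [ncrar,qtx,zee] -> 15 lines: jnkpb gnz tpudq znxz qsew ynr ncrar qtx zee tiz ydg zrhu bvw htdnp bdabe
Hunk 3: at line 11 remove [bvw] add [rdlt] -> 15 lines: jnkpb gnz tpudq znxz qsew ynr ncrar qtx zee tiz ydg zrhu rdlt htdnp bdabe
Hunk 4: at line 3 remove [znxz,qsew,ynr] add [obck] -> 13 lines: jnkpb gnz tpudq obck ncrar qtx zee tiz ydg zrhu rdlt htdnp bdabe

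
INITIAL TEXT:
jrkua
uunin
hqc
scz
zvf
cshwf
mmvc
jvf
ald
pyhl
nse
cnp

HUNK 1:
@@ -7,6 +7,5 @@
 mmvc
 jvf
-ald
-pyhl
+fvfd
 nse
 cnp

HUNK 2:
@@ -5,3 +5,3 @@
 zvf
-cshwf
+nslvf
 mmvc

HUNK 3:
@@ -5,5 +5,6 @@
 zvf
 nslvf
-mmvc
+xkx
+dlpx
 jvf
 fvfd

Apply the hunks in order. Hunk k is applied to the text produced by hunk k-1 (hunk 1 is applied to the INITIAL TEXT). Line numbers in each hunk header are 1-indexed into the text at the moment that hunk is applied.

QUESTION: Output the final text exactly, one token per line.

Hunk 1: at line 7 remove [ald,pyhl] add [fvfd] -> 11 lines: jrkua uunin hqc scz zvf cshwf mmvc jvf fvfd nse cnp
Hunk 2: at line 5 remove [cshwf] add [nslvf] -> 11 lines: jrkua uunin hqc scz zvf nslvf mmvc jvf fvfd nse cnp
Hunk 3: at line 5 remove [mmvc] add [xkx,dlpx] -> 12 lines: jrkua uunin hqc scz zvf nslvf xkx dlpx jvf fvfd nse cnp

Answer: jrkua
uunin
hqc
scz
zvf
nslvf
xkx
dlpx
jvf
fvfd
nse
cnp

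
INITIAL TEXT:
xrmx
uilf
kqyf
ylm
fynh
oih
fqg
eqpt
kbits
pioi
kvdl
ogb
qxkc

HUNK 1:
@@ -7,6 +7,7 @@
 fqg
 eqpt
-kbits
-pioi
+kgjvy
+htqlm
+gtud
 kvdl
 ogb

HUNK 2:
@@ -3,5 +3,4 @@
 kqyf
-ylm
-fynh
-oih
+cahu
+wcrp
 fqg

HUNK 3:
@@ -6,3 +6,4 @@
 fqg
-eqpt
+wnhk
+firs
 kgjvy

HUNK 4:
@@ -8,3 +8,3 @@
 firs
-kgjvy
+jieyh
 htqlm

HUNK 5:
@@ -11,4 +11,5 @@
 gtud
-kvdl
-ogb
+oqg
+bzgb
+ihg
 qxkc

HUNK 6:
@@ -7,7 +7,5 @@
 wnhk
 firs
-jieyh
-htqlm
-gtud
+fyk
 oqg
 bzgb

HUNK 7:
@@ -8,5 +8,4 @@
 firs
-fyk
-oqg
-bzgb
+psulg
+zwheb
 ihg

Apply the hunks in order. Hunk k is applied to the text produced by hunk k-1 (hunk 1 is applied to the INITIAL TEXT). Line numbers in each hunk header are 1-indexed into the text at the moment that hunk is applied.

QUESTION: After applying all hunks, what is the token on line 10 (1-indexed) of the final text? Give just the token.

Answer: zwheb

Derivation:
Hunk 1: at line 7 remove [kbits,pioi] add [kgjvy,htqlm,gtud] -> 14 lines: xrmx uilf kqyf ylm fynh oih fqg eqpt kgjvy htqlm gtud kvdl ogb qxkc
Hunk 2: at line 3 remove [ylm,fynh,oih] add [cahu,wcrp] -> 13 lines: xrmx uilf kqyf cahu wcrp fqg eqpt kgjvy htqlm gtud kvdl ogb qxkc
Hunk 3: at line 6 remove [eqpt] add [wnhk,firs] -> 14 lines: xrmx uilf kqyf cahu wcrp fqg wnhk firs kgjvy htqlm gtud kvdl ogb qxkc
Hunk 4: at line 8 remove [kgjvy] add [jieyh] -> 14 lines: xrmx uilf kqyf cahu wcrp fqg wnhk firs jieyh htqlm gtud kvdl ogb qxkc
Hunk 5: at line 11 remove [kvdl,ogb] add [oqg,bzgb,ihg] -> 15 lines: xrmx uilf kqyf cahu wcrp fqg wnhk firs jieyh htqlm gtud oqg bzgb ihg qxkc
Hunk 6: at line 7 remove [jieyh,htqlm,gtud] add [fyk] -> 13 lines: xrmx uilf kqyf cahu wcrp fqg wnhk firs fyk oqg bzgb ihg qxkc
Hunk 7: at line 8 remove [fyk,oqg,bzgb] add [psulg,zwheb] -> 12 lines: xrmx uilf kqyf cahu wcrp fqg wnhk firs psulg zwheb ihg qxkc
Final line 10: zwheb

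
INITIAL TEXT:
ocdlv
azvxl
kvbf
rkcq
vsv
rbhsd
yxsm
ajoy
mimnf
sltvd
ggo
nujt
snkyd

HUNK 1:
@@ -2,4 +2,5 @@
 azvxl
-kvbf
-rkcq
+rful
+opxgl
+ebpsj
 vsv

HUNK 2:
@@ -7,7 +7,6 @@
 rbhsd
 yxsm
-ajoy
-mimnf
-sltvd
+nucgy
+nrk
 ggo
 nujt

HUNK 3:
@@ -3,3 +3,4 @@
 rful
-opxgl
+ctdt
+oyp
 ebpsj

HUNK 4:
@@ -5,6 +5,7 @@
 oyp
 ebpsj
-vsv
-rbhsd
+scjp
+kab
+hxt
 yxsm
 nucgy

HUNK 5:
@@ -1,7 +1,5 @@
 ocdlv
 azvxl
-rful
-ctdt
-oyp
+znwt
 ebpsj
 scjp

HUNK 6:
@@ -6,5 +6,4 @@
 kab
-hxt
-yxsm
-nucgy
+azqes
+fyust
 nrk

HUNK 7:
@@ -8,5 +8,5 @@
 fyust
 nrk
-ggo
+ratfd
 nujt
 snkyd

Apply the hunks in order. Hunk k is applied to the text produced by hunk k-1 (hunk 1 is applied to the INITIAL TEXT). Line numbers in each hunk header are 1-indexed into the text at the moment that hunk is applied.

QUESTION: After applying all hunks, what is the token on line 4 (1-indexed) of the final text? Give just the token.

Answer: ebpsj

Derivation:
Hunk 1: at line 2 remove [kvbf,rkcq] add [rful,opxgl,ebpsj] -> 14 lines: ocdlv azvxl rful opxgl ebpsj vsv rbhsd yxsm ajoy mimnf sltvd ggo nujt snkyd
Hunk 2: at line 7 remove [ajoy,mimnf,sltvd] add [nucgy,nrk] -> 13 lines: ocdlv azvxl rful opxgl ebpsj vsv rbhsd yxsm nucgy nrk ggo nujt snkyd
Hunk 3: at line 3 remove [opxgl] add [ctdt,oyp] -> 14 lines: ocdlv azvxl rful ctdt oyp ebpsj vsv rbhsd yxsm nucgy nrk ggo nujt snkyd
Hunk 4: at line 5 remove [vsv,rbhsd] add [scjp,kab,hxt] -> 15 lines: ocdlv azvxl rful ctdt oyp ebpsj scjp kab hxt yxsm nucgy nrk ggo nujt snkyd
Hunk 5: at line 1 remove [rful,ctdt,oyp] add [znwt] -> 13 lines: ocdlv azvxl znwt ebpsj scjp kab hxt yxsm nucgy nrk ggo nujt snkyd
Hunk 6: at line 6 remove [hxt,yxsm,nucgy] add [azqes,fyust] -> 12 lines: ocdlv azvxl znwt ebpsj scjp kab azqes fyust nrk ggo nujt snkyd
Hunk 7: at line 8 remove [ggo] add [ratfd] -> 12 lines: ocdlv azvxl znwt ebpsj scjp kab azqes fyust nrk ratfd nujt snkyd
Final line 4: ebpsj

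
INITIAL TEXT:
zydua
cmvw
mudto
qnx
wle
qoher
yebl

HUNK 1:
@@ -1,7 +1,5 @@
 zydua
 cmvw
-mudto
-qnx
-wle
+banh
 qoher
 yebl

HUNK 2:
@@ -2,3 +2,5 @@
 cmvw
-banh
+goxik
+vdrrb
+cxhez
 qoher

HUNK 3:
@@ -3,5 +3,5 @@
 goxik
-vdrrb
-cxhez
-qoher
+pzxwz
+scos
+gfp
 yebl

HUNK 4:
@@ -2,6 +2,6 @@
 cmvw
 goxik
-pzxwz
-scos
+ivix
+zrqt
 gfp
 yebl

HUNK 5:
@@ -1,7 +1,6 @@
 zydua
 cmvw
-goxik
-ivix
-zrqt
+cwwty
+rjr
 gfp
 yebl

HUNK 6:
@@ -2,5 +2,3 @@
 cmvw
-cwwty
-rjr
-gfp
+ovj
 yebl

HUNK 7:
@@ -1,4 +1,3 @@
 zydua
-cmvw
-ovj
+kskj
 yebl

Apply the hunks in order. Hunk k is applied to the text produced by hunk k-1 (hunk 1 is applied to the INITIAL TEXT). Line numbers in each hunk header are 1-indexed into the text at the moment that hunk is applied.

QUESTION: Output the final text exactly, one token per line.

Hunk 1: at line 1 remove [mudto,qnx,wle] add [banh] -> 5 lines: zydua cmvw banh qoher yebl
Hunk 2: at line 2 remove [banh] add [goxik,vdrrb,cxhez] -> 7 lines: zydua cmvw goxik vdrrb cxhez qoher yebl
Hunk 3: at line 3 remove [vdrrb,cxhez,qoher] add [pzxwz,scos,gfp] -> 7 lines: zydua cmvw goxik pzxwz scos gfp yebl
Hunk 4: at line 2 remove [pzxwz,scos] add [ivix,zrqt] -> 7 lines: zydua cmvw goxik ivix zrqt gfp yebl
Hunk 5: at line 1 remove [goxik,ivix,zrqt] add [cwwty,rjr] -> 6 lines: zydua cmvw cwwty rjr gfp yebl
Hunk 6: at line 2 remove [cwwty,rjr,gfp] add [ovj] -> 4 lines: zydua cmvw ovj yebl
Hunk 7: at line 1 remove [cmvw,ovj] add [kskj] -> 3 lines: zydua kskj yebl

Answer: zydua
kskj
yebl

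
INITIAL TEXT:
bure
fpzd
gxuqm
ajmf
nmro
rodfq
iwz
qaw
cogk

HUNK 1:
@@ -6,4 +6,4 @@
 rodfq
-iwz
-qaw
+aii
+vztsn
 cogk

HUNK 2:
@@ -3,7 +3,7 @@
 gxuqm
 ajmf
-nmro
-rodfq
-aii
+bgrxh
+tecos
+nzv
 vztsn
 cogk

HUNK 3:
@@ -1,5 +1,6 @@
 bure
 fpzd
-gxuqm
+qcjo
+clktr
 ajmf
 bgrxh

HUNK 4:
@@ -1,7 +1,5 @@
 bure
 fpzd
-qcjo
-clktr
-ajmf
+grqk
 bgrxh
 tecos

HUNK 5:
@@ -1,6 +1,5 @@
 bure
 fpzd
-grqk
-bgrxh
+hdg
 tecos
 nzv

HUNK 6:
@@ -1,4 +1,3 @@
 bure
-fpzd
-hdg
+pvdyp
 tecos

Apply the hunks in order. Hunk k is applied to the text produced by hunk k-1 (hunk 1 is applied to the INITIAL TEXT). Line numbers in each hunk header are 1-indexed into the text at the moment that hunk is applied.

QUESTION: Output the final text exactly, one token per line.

Hunk 1: at line 6 remove [iwz,qaw] add [aii,vztsn] -> 9 lines: bure fpzd gxuqm ajmf nmro rodfq aii vztsn cogk
Hunk 2: at line 3 remove [nmro,rodfq,aii] add [bgrxh,tecos,nzv] -> 9 lines: bure fpzd gxuqm ajmf bgrxh tecos nzv vztsn cogk
Hunk 3: at line 1 remove [gxuqm] add [qcjo,clktr] -> 10 lines: bure fpzd qcjo clktr ajmf bgrxh tecos nzv vztsn cogk
Hunk 4: at line 1 remove [qcjo,clktr,ajmf] add [grqk] -> 8 lines: bure fpzd grqk bgrxh tecos nzv vztsn cogk
Hunk 5: at line 1 remove [grqk,bgrxh] add [hdg] -> 7 lines: bure fpzd hdg tecos nzv vztsn cogk
Hunk 6: at line 1 remove [fpzd,hdg] add [pvdyp] -> 6 lines: bure pvdyp tecos nzv vztsn cogk

Answer: bure
pvdyp
tecos
nzv
vztsn
cogk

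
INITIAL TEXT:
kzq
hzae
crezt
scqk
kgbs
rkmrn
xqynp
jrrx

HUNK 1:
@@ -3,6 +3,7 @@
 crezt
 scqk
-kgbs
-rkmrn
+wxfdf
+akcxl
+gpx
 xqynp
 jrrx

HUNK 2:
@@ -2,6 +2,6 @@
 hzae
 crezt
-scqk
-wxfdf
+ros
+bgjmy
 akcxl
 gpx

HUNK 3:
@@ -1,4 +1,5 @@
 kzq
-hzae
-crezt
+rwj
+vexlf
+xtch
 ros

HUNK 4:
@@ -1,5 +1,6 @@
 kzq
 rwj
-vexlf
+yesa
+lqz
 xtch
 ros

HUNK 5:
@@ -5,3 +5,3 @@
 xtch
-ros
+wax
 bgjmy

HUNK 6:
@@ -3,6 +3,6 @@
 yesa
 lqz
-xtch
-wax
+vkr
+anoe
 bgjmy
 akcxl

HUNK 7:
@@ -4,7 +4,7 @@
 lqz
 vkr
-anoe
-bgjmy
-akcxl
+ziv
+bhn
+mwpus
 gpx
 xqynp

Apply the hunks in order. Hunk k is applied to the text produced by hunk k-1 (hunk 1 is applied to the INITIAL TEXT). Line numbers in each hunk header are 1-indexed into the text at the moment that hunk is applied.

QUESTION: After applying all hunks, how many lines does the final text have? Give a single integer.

Hunk 1: at line 3 remove [kgbs,rkmrn] add [wxfdf,akcxl,gpx] -> 9 lines: kzq hzae crezt scqk wxfdf akcxl gpx xqynp jrrx
Hunk 2: at line 2 remove [scqk,wxfdf] add [ros,bgjmy] -> 9 lines: kzq hzae crezt ros bgjmy akcxl gpx xqynp jrrx
Hunk 3: at line 1 remove [hzae,crezt] add [rwj,vexlf,xtch] -> 10 lines: kzq rwj vexlf xtch ros bgjmy akcxl gpx xqynp jrrx
Hunk 4: at line 1 remove [vexlf] add [yesa,lqz] -> 11 lines: kzq rwj yesa lqz xtch ros bgjmy akcxl gpx xqynp jrrx
Hunk 5: at line 5 remove [ros] add [wax] -> 11 lines: kzq rwj yesa lqz xtch wax bgjmy akcxl gpx xqynp jrrx
Hunk 6: at line 3 remove [xtch,wax] add [vkr,anoe] -> 11 lines: kzq rwj yesa lqz vkr anoe bgjmy akcxl gpx xqynp jrrx
Hunk 7: at line 4 remove [anoe,bgjmy,akcxl] add [ziv,bhn,mwpus] -> 11 lines: kzq rwj yesa lqz vkr ziv bhn mwpus gpx xqynp jrrx
Final line count: 11

Answer: 11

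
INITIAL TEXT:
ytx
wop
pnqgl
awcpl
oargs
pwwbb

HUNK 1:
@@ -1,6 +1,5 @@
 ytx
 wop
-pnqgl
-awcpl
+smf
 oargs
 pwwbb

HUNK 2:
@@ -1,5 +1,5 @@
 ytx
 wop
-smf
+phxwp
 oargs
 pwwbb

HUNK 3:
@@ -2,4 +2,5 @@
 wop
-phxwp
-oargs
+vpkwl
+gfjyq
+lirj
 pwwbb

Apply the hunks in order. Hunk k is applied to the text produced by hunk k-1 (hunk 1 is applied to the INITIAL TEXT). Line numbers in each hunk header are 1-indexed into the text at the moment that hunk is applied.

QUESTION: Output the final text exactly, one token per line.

Answer: ytx
wop
vpkwl
gfjyq
lirj
pwwbb

Derivation:
Hunk 1: at line 1 remove [pnqgl,awcpl] add [smf] -> 5 lines: ytx wop smf oargs pwwbb
Hunk 2: at line 1 remove [smf] add [phxwp] -> 5 lines: ytx wop phxwp oargs pwwbb
Hunk 3: at line 2 remove [phxwp,oargs] add [vpkwl,gfjyq,lirj] -> 6 lines: ytx wop vpkwl gfjyq lirj pwwbb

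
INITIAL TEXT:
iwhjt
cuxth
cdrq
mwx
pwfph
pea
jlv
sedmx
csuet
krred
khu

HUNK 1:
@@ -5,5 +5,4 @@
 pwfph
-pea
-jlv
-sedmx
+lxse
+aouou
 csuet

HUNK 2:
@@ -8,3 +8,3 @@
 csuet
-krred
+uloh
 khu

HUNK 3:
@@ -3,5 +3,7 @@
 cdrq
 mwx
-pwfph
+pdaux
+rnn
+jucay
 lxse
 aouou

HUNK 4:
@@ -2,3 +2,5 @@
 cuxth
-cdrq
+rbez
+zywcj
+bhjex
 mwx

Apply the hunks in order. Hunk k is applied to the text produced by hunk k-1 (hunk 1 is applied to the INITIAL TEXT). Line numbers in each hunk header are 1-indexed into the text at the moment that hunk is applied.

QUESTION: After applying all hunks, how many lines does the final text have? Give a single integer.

Hunk 1: at line 5 remove [pea,jlv,sedmx] add [lxse,aouou] -> 10 lines: iwhjt cuxth cdrq mwx pwfph lxse aouou csuet krred khu
Hunk 2: at line 8 remove [krred] add [uloh] -> 10 lines: iwhjt cuxth cdrq mwx pwfph lxse aouou csuet uloh khu
Hunk 3: at line 3 remove [pwfph] add [pdaux,rnn,jucay] -> 12 lines: iwhjt cuxth cdrq mwx pdaux rnn jucay lxse aouou csuet uloh khu
Hunk 4: at line 2 remove [cdrq] add [rbez,zywcj,bhjex] -> 14 lines: iwhjt cuxth rbez zywcj bhjex mwx pdaux rnn jucay lxse aouou csuet uloh khu
Final line count: 14

Answer: 14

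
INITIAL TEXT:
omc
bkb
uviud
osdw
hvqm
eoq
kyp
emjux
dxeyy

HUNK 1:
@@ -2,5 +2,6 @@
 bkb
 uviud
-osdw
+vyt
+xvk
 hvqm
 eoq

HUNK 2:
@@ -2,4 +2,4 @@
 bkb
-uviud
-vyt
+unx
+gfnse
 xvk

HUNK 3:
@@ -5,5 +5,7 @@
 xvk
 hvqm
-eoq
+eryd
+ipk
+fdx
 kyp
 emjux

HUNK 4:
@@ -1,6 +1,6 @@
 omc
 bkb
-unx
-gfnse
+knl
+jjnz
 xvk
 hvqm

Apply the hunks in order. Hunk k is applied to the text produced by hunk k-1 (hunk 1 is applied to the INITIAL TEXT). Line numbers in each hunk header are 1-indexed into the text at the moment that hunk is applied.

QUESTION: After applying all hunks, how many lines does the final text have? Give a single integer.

Hunk 1: at line 2 remove [osdw] add [vyt,xvk] -> 10 lines: omc bkb uviud vyt xvk hvqm eoq kyp emjux dxeyy
Hunk 2: at line 2 remove [uviud,vyt] add [unx,gfnse] -> 10 lines: omc bkb unx gfnse xvk hvqm eoq kyp emjux dxeyy
Hunk 3: at line 5 remove [eoq] add [eryd,ipk,fdx] -> 12 lines: omc bkb unx gfnse xvk hvqm eryd ipk fdx kyp emjux dxeyy
Hunk 4: at line 1 remove [unx,gfnse] add [knl,jjnz] -> 12 lines: omc bkb knl jjnz xvk hvqm eryd ipk fdx kyp emjux dxeyy
Final line count: 12

Answer: 12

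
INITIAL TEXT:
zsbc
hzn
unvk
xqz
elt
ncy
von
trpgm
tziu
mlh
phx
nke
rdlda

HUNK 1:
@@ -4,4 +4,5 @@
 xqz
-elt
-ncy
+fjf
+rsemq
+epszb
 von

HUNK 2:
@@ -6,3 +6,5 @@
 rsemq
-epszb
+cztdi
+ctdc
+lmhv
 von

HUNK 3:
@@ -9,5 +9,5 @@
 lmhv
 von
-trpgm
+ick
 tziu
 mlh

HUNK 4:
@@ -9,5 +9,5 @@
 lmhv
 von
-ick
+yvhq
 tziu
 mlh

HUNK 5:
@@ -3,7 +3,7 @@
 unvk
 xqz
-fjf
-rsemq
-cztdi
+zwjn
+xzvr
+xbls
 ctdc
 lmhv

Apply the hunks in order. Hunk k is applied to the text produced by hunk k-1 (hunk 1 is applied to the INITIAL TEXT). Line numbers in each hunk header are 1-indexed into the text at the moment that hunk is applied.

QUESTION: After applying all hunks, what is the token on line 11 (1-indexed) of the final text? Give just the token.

Answer: yvhq

Derivation:
Hunk 1: at line 4 remove [elt,ncy] add [fjf,rsemq,epszb] -> 14 lines: zsbc hzn unvk xqz fjf rsemq epszb von trpgm tziu mlh phx nke rdlda
Hunk 2: at line 6 remove [epszb] add [cztdi,ctdc,lmhv] -> 16 lines: zsbc hzn unvk xqz fjf rsemq cztdi ctdc lmhv von trpgm tziu mlh phx nke rdlda
Hunk 3: at line 9 remove [trpgm] add [ick] -> 16 lines: zsbc hzn unvk xqz fjf rsemq cztdi ctdc lmhv von ick tziu mlh phx nke rdlda
Hunk 4: at line 9 remove [ick] add [yvhq] -> 16 lines: zsbc hzn unvk xqz fjf rsemq cztdi ctdc lmhv von yvhq tziu mlh phx nke rdlda
Hunk 5: at line 3 remove [fjf,rsemq,cztdi] add [zwjn,xzvr,xbls] -> 16 lines: zsbc hzn unvk xqz zwjn xzvr xbls ctdc lmhv von yvhq tziu mlh phx nke rdlda
Final line 11: yvhq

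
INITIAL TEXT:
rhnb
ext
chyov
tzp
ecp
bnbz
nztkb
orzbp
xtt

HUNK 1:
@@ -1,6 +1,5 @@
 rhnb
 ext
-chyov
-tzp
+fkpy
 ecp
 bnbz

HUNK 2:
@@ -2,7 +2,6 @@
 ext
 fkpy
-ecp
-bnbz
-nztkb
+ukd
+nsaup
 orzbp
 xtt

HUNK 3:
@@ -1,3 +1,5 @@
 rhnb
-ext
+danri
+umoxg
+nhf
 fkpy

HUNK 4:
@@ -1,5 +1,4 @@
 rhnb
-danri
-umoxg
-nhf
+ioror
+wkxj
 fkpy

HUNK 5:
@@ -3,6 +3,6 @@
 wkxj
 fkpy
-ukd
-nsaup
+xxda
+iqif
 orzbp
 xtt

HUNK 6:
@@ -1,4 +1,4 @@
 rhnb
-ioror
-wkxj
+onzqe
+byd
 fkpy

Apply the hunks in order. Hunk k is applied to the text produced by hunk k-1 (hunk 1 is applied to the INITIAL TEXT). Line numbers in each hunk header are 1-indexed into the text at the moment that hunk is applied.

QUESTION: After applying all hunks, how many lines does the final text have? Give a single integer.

Answer: 8

Derivation:
Hunk 1: at line 1 remove [chyov,tzp] add [fkpy] -> 8 lines: rhnb ext fkpy ecp bnbz nztkb orzbp xtt
Hunk 2: at line 2 remove [ecp,bnbz,nztkb] add [ukd,nsaup] -> 7 lines: rhnb ext fkpy ukd nsaup orzbp xtt
Hunk 3: at line 1 remove [ext] add [danri,umoxg,nhf] -> 9 lines: rhnb danri umoxg nhf fkpy ukd nsaup orzbp xtt
Hunk 4: at line 1 remove [danri,umoxg,nhf] add [ioror,wkxj] -> 8 lines: rhnb ioror wkxj fkpy ukd nsaup orzbp xtt
Hunk 5: at line 3 remove [ukd,nsaup] add [xxda,iqif] -> 8 lines: rhnb ioror wkxj fkpy xxda iqif orzbp xtt
Hunk 6: at line 1 remove [ioror,wkxj] add [onzqe,byd] -> 8 lines: rhnb onzqe byd fkpy xxda iqif orzbp xtt
Final line count: 8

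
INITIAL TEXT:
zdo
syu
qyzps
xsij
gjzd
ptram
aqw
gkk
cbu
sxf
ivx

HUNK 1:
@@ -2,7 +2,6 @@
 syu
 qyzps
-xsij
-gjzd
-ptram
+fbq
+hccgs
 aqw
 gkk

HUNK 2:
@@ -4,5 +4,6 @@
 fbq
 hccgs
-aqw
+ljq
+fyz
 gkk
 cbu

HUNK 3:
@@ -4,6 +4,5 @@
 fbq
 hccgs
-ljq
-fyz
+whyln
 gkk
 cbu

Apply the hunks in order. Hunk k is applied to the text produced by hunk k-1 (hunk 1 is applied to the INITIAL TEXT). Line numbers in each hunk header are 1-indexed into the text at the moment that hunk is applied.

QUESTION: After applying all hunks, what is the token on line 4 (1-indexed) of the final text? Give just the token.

Hunk 1: at line 2 remove [xsij,gjzd,ptram] add [fbq,hccgs] -> 10 lines: zdo syu qyzps fbq hccgs aqw gkk cbu sxf ivx
Hunk 2: at line 4 remove [aqw] add [ljq,fyz] -> 11 lines: zdo syu qyzps fbq hccgs ljq fyz gkk cbu sxf ivx
Hunk 3: at line 4 remove [ljq,fyz] add [whyln] -> 10 lines: zdo syu qyzps fbq hccgs whyln gkk cbu sxf ivx
Final line 4: fbq

Answer: fbq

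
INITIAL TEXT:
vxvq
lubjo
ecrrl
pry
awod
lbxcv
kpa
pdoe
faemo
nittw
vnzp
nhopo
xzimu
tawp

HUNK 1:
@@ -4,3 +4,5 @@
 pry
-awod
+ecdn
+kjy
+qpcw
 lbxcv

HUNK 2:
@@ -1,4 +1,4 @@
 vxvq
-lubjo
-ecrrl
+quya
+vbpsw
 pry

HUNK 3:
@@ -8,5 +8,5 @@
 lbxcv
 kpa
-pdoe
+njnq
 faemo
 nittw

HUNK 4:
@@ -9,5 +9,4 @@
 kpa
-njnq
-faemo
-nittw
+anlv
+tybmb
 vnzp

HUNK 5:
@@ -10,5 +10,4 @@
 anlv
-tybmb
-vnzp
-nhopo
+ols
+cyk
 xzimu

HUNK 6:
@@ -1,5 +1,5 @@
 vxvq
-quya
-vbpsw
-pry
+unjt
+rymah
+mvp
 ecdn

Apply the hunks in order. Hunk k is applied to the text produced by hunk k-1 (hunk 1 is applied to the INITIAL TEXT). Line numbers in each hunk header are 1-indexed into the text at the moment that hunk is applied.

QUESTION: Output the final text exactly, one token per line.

Hunk 1: at line 4 remove [awod] add [ecdn,kjy,qpcw] -> 16 lines: vxvq lubjo ecrrl pry ecdn kjy qpcw lbxcv kpa pdoe faemo nittw vnzp nhopo xzimu tawp
Hunk 2: at line 1 remove [lubjo,ecrrl] add [quya,vbpsw] -> 16 lines: vxvq quya vbpsw pry ecdn kjy qpcw lbxcv kpa pdoe faemo nittw vnzp nhopo xzimu tawp
Hunk 3: at line 8 remove [pdoe] add [njnq] -> 16 lines: vxvq quya vbpsw pry ecdn kjy qpcw lbxcv kpa njnq faemo nittw vnzp nhopo xzimu tawp
Hunk 4: at line 9 remove [njnq,faemo,nittw] add [anlv,tybmb] -> 15 lines: vxvq quya vbpsw pry ecdn kjy qpcw lbxcv kpa anlv tybmb vnzp nhopo xzimu tawp
Hunk 5: at line 10 remove [tybmb,vnzp,nhopo] add [ols,cyk] -> 14 lines: vxvq quya vbpsw pry ecdn kjy qpcw lbxcv kpa anlv ols cyk xzimu tawp
Hunk 6: at line 1 remove [quya,vbpsw,pry] add [unjt,rymah,mvp] -> 14 lines: vxvq unjt rymah mvp ecdn kjy qpcw lbxcv kpa anlv ols cyk xzimu tawp

Answer: vxvq
unjt
rymah
mvp
ecdn
kjy
qpcw
lbxcv
kpa
anlv
ols
cyk
xzimu
tawp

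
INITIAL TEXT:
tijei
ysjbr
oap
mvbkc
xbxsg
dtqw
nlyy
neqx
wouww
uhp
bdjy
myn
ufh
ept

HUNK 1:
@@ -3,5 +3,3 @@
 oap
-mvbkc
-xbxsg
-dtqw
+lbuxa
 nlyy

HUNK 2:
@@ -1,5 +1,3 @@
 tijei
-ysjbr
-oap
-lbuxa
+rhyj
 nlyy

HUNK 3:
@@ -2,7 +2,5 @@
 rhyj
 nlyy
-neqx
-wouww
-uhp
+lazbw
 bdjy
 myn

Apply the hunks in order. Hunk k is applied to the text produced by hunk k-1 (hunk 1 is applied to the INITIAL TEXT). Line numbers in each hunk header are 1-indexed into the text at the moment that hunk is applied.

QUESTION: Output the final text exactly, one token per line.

Hunk 1: at line 3 remove [mvbkc,xbxsg,dtqw] add [lbuxa] -> 12 lines: tijei ysjbr oap lbuxa nlyy neqx wouww uhp bdjy myn ufh ept
Hunk 2: at line 1 remove [ysjbr,oap,lbuxa] add [rhyj] -> 10 lines: tijei rhyj nlyy neqx wouww uhp bdjy myn ufh ept
Hunk 3: at line 2 remove [neqx,wouww,uhp] add [lazbw] -> 8 lines: tijei rhyj nlyy lazbw bdjy myn ufh ept

Answer: tijei
rhyj
nlyy
lazbw
bdjy
myn
ufh
ept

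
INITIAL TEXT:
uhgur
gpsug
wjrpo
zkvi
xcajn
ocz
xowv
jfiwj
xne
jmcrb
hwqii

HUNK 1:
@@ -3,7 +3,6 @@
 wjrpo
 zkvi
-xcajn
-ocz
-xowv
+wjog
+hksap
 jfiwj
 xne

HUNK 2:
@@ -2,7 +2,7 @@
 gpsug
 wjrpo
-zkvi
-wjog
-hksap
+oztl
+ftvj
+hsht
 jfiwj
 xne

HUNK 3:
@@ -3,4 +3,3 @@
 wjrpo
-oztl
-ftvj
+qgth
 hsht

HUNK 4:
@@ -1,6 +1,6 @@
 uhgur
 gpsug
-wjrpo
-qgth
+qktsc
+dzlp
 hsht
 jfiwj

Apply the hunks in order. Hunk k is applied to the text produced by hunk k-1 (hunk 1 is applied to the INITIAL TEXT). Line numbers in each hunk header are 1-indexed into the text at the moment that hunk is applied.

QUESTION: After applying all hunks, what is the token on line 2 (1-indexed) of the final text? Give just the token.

Hunk 1: at line 3 remove [xcajn,ocz,xowv] add [wjog,hksap] -> 10 lines: uhgur gpsug wjrpo zkvi wjog hksap jfiwj xne jmcrb hwqii
Hunk 2: at line 2 remove [zkvi,wjog,hksap] add [oztl,ftvj,hsht] -> 10 lines: uhgur gpsug wjrpo oztl ftvj hsht jfiwj xne jmcrb hwqii
Hunk 3: at line 3 remove [oztl,ftvj] add [qgth] -> 9 lines: uhgur gpsug wjrpo qgth hsht jfiwj xne jmcrb hwqii
Hunk 4: at line 1 remove [wjrpo,qgth] add [qktsc,dzlp] -> 9 lines: uhgur gpsug qktsc dzlp hsht jfiwj xne jmcrb hwqii
Final line 2: gpsug

Answer: gpsug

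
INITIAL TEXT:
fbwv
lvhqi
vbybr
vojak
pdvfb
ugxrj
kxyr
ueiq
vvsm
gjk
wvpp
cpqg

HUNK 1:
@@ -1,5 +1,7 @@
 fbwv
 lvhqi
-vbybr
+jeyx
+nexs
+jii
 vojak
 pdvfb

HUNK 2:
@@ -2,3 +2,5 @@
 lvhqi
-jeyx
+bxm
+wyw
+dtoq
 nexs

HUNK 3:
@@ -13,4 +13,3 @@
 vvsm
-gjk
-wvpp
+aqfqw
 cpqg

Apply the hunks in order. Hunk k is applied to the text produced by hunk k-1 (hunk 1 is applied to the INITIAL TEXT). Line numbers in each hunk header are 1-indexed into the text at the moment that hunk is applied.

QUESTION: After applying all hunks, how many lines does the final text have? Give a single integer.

Answer: 15

Derivation:
Hunk 1: at line 1 remove [vbybr] add [jeyx,nexs,jii] -> 14 lines: fbwv lvhqi jeyx nexs jii vojak pdvfb ugxrj kxyr ueiq vvsm gjk wvpp cpqg
Hunk 2: at line 2 remove [jeyx] add [bxm,wyw,dtoq] -> 16 lines: fbwv lvhqi bxm wyw dtoq nexs jii vojak pdvfb ugxrj kxyr ueiq vvsm gjk wvpp cpqg
Hunk 3: at line 13 remove [gjk,wvpp] add [aqfqw] -> 15 lines: fbwv lvhqi bxm wyw dtoq nexs jii vojak pdvfb ugxrj kxyr ueiq vvsm aqfqw cpqg
Final line count: 15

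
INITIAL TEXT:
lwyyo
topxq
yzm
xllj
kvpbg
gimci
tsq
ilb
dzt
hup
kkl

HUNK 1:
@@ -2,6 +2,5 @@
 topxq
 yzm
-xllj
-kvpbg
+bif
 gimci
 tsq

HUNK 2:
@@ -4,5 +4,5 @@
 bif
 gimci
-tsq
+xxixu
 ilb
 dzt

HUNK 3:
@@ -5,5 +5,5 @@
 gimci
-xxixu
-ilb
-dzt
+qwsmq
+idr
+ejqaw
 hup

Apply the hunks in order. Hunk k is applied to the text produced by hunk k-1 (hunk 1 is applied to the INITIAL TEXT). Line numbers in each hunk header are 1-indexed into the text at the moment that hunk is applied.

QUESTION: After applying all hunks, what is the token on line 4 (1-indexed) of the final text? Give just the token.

Answer: bif

Derivation:
Hunk 1: at line 2 remove [xllj,kvpbg] add [bif] -> 10 lines: lwyyo topxq yzm bif gimci tsq ilb dzt hup kkl
Hunk 2: at line 4 remove [tsq] add [xxixu] -> 10 lines: lwyyo topxq yzm bif gimci xxixu ilb dzt hup kkl
Hunk 3: at line 5 remove [xxixu,ilb,dzt] add [qwsmq,idr,ejqaw] -> 10 lines: lwyyo topxq yzm bif gimci qwsmq idr ejqaw hup kkl
Final line 4: bif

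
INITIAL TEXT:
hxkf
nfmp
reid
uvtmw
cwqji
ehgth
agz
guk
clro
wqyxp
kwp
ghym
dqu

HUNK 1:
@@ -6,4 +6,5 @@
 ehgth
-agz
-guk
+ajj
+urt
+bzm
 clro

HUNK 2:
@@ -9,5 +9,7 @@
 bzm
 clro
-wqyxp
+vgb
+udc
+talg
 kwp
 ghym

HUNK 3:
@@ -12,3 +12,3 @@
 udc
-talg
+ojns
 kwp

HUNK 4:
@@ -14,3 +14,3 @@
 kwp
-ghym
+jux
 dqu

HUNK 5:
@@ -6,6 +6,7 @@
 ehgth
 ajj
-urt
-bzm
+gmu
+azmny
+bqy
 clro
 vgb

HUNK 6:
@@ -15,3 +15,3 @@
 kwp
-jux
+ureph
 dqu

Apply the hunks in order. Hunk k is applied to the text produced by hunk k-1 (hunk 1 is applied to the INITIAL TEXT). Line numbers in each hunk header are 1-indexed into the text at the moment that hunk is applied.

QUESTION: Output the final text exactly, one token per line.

Hunk 1: at line 6 remove [agz,guk] add [ajj,urt,bzm] -> 14 lines: hxkf nfmp reid uvtmw cwqji ehgth ajj urt bzm clro wqyxp kwp ghym dqu
Hunk 2: at line 9 remove [wqyxp] add [vgb,udc,talg] -> 16 lines: hxkf nfmp reid uvtmw cwqji ehgth ajj urt bzm clro vgb udc talg kwp ghym dqu
Hunk 3: at line 12 remove [talg] add [ojns] -> 16 lines: hxkf nfmp reid uvtmw cwqji ehgth ajj urt bzm clro vgb udc ojns kwp ghym dqu
Hunk 4: at line 14 remove [ghym] add [jux] -> 16 lines: hxkf nfmp reid uvtmw cwqji ehgth ajj urt bzm clro vgb udc ojns kwp jux dqu
Hunk 5: at line 6 remove [urt,bzm] add [gmu,azmny,bqy] -> 17 lines: hxkf nfmp reid uvtmw cwqji ehgth ajj gmu azmny bqy clro vgb udc ojns kwp jux dqu
Hunk 6: at line 15 remove [jux] add [ureph] -> 17 lines: hxkf nfmp reid uvtmw cwqji ehgth ajj gmu azmny bqy clro vgb udc ojns kwp ureph dqu

Answer: hxkf
nfmp
reid
uvtmw
cwqji
ehgth
ajj
gmu
azmny
bqy
clro
vgb
udc
ojns
kwp
ureph
dqu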